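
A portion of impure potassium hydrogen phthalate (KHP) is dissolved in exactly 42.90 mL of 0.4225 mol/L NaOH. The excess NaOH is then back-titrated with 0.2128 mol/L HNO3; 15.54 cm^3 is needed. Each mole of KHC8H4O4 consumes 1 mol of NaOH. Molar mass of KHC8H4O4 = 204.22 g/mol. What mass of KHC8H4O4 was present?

Total n(NaOH) added = 0.4225 x 0.04290 = 0.01813 mol.
n(HNO3) used = 0.2128 x 0.01554 = 0.003307 mol, which equals the excess n(NaOH).
So n(NaOH) consumed by the sample = 0.01813 - 0.003307 = 0.01482 mol.
n(KHC8H4O4) = 0.01482 / 1 = 0.01482 mol.
mass = 0.01482 mol x 204.22 g/mol = 3.03 g.

3.03 g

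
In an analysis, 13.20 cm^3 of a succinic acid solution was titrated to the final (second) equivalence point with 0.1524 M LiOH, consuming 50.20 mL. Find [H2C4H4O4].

0.290 M

n(LiOH) = 0.1524 x 0.05020 = 0.007650 mol.
At the final (second) equivalence point, 2 mol OH^- react per mol H2C4H4O4, so n(H2C4H4O4) = 0.007650 / 2 = 0.003825 mol.
[H2C4H4O4] = 0.003825 / 0.01320 L = 0.290 M.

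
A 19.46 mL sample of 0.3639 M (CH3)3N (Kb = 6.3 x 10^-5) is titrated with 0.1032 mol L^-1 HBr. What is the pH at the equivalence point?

5.45

n((CH3)3N) = 0.3639 x 0.01946 = 0.007081 mol; V(HBr) at equivalence = 0.007081/0.1032 = 0.06862 L.
At equivalence the base is fully converted to (CH3)3NH+; total volume = 0.08808 L, so [(CH3)3NH+] = 0.007081/0.08808 = 0.08040 M.
Ka((CH3)3NH+) = Kw/Kb = 1.0e-14 / 6.3 x 10^-5 = 1.59e-10.
[H^+] = sqrt(Ka x [(CH3)3NH+]) = sqrt(1.59e-10 x 0.08040) = 3.57e-6 M.
pH = -log(3.57e-6) = 5.45.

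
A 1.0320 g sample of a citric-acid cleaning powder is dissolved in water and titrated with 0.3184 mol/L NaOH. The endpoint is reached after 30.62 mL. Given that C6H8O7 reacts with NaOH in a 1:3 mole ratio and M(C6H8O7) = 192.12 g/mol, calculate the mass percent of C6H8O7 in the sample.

n(NaOH) = 0.3184 x 0.03062 = 0.009749 mol.
n(C6H8O7) = 0.009749 / 3 = 0.003250 mol.
mass of C6H8O7 = 0.003250 x 192.12 = 0.6244 g.
% purity = 0.6244 / 1.0320 x 100 = 60.5%.

60.5%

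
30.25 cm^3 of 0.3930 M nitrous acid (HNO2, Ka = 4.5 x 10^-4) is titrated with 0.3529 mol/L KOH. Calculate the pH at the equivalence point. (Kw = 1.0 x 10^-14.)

8.31

n(HNO2) = 0.3930 x 0.03025 = 0.01189 mol; V(KOH) at equivalence = 0.01189/0.3529 = 0.03369 L.
At equivalence all the acid is converted to NO2-; total volume = 0.03025 + 0.03369 = 0.06394 L, so [NO2-] = 0.01189/0.06394 = 0.1859 M.
Kb = Kw/Ka = 1.0e-14 / 4.5 x 10^-4 = 2.22e-11.
[OH^-] = sqrt(Kb x [NO2-]) = sqrt(2.22e-11 x 0.1859) = 2.03e-6 M.
pOH = 5.69, so pH = 14.00 - 5.69 = 8.31.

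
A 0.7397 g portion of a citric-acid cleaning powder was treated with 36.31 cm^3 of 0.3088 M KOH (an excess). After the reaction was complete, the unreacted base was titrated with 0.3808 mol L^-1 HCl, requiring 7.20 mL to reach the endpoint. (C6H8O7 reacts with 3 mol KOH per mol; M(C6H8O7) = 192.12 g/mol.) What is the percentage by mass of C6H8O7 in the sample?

73.3%

Total n(KOH) added = 0.3088 x 0.03631 = 0.01121 mol.
n(HCl) used = 0.3808 x 0.007200 = 0.002742 mol, which equals the excess n(KOH).
So n(KOH) consumed by the sample = 0.01121 - 0.002742 = 0.008471 mol.
n(C6H8O7) = 0.008471 / 3 = 0.002824 mol.
mass C6H8O7 = 0.002824 x 192.12 = 0.5425 g, so %C6H8O7 = 0.5425/0.7397 x 100 = 73.3%.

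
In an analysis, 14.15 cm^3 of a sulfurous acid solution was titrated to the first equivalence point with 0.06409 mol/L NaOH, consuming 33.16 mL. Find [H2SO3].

0.150 M

n(NaOH) = 0.06409 x 0.03316 = 0.002125 mol.
At the first equivalence point, 1 mol OH^- react per mol H2SO3, so n(H2SO3) = 0.002125 / 1 = 0.002125 mol.
[H2SO3] = 0.002125 / 0.01415 L = 0.150 M.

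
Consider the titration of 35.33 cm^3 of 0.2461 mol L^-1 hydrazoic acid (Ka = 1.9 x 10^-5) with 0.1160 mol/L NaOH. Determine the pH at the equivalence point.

8.81

n(HN3) = 0.2461 x 0.03533 = 0.008695 mol; V(NaOH) at equivalence = 0.008695/0.1160 = 0.07495 L.
At equivalence all the acid is converted to N3-; total volume = 0.03533 + 0.07495 = 0.1103 L, so [N3-] = 0.008695/0.1103 = 0.07884 M.
Kb = Kw/Ka = 1.0e-14 / 1.9 x 10^-5 = 5.26e-10.
[OH^-] = sqrt(Kb x [N3-]) = sqrt(5.26e-10 x 0.07884) = 6.44e-6 M.
pOH = 5.19, so pH = 14.00 - 5.19 = 8.81.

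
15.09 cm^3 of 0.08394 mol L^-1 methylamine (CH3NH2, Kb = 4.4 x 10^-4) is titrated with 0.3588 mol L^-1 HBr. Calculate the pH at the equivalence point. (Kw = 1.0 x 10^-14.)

5.91

n(CH3NH2) = 0.08394 x 0.01509 = 0.001267 mol; V(HBr) at equivalence = 0.001267/0.3588 = 0.003530 L.
At equivalence the base is fully converted to CH3NH3+; total volume = 0.01862 L, so [CH3NH3+] = 0.001267/0.01862 = 0.06803 M.
Ka(CH3NH3+) = Kw/Kb = 1.0e-14 / 4.4 x 10^-4 = 2.27e-11.
[H^+] = sqrt(Ka x [CH3NH3+]) = sqrt(2.27e-11 x 0.06803) = 1.24e-6 M.
pH = -log(1.24e-6) = 5.91.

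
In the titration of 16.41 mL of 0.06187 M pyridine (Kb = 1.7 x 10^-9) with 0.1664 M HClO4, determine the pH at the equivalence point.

n(C5H5N) = 0.06187 x 0.01641 = 0.001015 mol; V(HClO4) at equivalence = 0.001015/0.1664 = 0.006101 L.
At equivalence the base is fully converted to C5H5NH+; total volume = 0.02251 L, so [C5H5NH+] = 0.001015/0.02251 = 0.04510 M.
Ka(C5H5NH+) = Kw/Kb = 1.0e-14 / 1.7 x 10^-9 = 5.88e-6.
[H^+] = sqrt(Ka x [C5H5NH+]) = sqrt(5.88e-6 x 0.04510) = 0.000515 M.
pH = -log(0.000515) = 3.29.

3.29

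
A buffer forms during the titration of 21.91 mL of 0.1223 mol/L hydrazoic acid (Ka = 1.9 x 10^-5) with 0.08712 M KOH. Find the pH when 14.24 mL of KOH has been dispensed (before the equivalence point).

4.66

Initial n(HN3) = 0.1223 x 0.02191 = 0.002680 mol.
n(KOH) added = 0.08712 x 0.01424 = 0.001241 mol, converting that many moles of HN3 to N3-.
Remaining n(HN3) = 0.001439 mol; n(N3-) = 0.001241 mol.
By Henderson-Hasselbalch, pH = pKa + log([A^-]/[HA]) = 4.72 + log(0.001241/0.001439) = 4.72 + (-0.06) = 4.66.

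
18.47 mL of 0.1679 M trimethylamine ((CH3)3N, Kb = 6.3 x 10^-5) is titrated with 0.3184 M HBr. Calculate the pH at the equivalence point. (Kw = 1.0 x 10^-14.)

n((CH3)3N) = 0.1679 x 0.01847 = 0.003101 mol; V(HBr) at equivalence = 0.003101/0.3184 = 0.009740 L.
At equivalence the base is fully converted to (CH3)3NH+; total volume = 0.02821 L, so [(CH3)3NH+] = 0.003101/0.02821 = 0.1099 M.
Ka((CH3)3NH+) = Kw/Kb = 1.0e-14 / 6.3 x 10^-5 = 1.59e-10.
[H^+] = sqrt(Ka x [(CH3)3NH+]) = sqrt(1.59e-10 x 0.1099) = 4.18e-6 M.
pH = -log(4.18e-6) = 5.38.

5.38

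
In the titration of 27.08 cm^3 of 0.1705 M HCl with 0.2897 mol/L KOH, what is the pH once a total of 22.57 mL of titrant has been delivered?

12.59

n(acid) = 0.1705 x 0.02708 = 0.004617 mol; n(KOH) added = 0.2897 x 0.02257 = 0.006539 mol.
Base is in excess by 0.006539 - 0.004617 = 0.001921 mol in a total volume of 0.04965 L.
[OH^-] = 0.001921/0.04965 = 0.03870 M, so pOH = 1.41 and pH = 14.00 - 1.41 = 12.59.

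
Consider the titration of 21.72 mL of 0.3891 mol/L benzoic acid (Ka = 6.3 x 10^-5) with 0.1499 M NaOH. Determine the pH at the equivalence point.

n(C6H5COOH) = 0.3891 x 0.02172 = 0.008451 mol; V(NaOH) at equivalence = 0.008451/0.1499 = 0.05638 L.
At equivalence all the acid is converted to C6H5COO-; total volume = 0.02172 + 0.05638 = 0.07810 L, so [C6H5COO-] = 0.008451/0.07810 = 0.1082 M.
Kb = Kw/Ka = 1.0e-14 / 6.3 x 10^-5 = 1.59e-10.
[OH^-] = sqrt(Kb x [C6H5COO-]) = sqrt(1.59e-10 x 0.1082) = 4.14e-6 M.
pOH = 5.38, so pH = 14.00 - 5.38 = 8.62.

8.62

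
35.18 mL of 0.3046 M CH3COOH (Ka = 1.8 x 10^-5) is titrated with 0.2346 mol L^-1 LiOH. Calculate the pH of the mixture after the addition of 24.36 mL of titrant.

4.80

Initial n(CH3COOH) = 0.3046 x 0.03518 = 0.01072 mol.
n(LiOH) added = 0.2346 x 0.02436 = 0.005715 mol, converting that many moles of CH3COOH to CH3COO-.
Remaining n(CH3COOH) = 0.005001 mol; n(CH3COO-) = 0.005715 mol.
By Henderson-Hasselbalch, pH = pKa + log([A^-]/[HA]) = 4.74 + log(0.005715/0.005001) = 4.74 + (+0.06) = 4.80.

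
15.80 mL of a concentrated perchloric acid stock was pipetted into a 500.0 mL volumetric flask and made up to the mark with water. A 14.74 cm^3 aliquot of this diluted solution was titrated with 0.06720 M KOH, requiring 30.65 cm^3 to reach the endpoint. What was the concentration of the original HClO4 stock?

4.42 M

n(KOH) = 0.06720 x 0.03065 = 0.002060 mol.
n(HClO4) in the aliquot = 0.002060 mol.
[diluted HClO4] = 0.002060 / 0.01474 = 0.1397 M.
Dilution factor = 500.0/15.80 = 31.65, so [stock] = 0.1397 x 31.65 = 4.42 M.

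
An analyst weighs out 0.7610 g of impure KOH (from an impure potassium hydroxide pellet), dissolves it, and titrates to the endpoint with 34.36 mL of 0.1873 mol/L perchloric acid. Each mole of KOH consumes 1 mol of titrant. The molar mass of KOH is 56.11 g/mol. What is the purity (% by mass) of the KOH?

n(HClO4) = 0.1873 x 0.03436 = 0.006436 mol.
n(KOH) = 0.006436 / 1 = 0.006436 mol.
mass of KOH = 0.006436 x 56.11 = 0.3611 g.
% purity = 0.3611 / 0.7610 x 100 = 47.5%.

47.5%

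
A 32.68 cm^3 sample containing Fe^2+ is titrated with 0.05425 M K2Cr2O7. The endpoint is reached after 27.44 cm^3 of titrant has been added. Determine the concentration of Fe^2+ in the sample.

0.273 M

n(K2Cr2O7) = 0.05425 x 0.02744 = 0.001489 mol.
From the balanced equation, 1 mol K2Cr2O7 reacts with 6 mol Fe^2+, so n(Fe^2+) = 0.001489 x 6/1 = 0.008932 mol.
[Fe^2+] = 0.008932 / 0.03268 L = 0.273 M.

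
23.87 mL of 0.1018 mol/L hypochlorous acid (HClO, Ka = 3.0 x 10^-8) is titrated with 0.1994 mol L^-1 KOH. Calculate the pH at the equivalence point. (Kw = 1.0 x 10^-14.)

n(HClO) = 0.1018 x 0.02387 = 0.002430 mol; V(KOH) at equivalence = 0.002430/0.1994 = 0.01219 L.
At equivalence all the acid is converted to ClO-; total volume = 0.02387 + 0.01219 = 0.03606 L, so [ClO-] = 0.002430/0.03606 = 0.06739 M.
Kb = Kw/Ka = 1.0e-14 / 3.0 x 10^-8 = 3.33e-7.
[OH^-] = sqrt(Kb x [ClO-]) = sqrt(3.33e-7 x 0.06739) = 0.000150 M.
pOH = 3.82, so pH = 14.00 - 3.82 = 10.18.

10.18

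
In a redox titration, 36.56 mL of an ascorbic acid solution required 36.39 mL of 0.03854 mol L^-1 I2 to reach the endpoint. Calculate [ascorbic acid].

0.0384 M

n(I2) = 0.03854 x 0.03639 = 0.001402 mol.
From the balanced equation, 1 mol I2 reacts with 1 mol ascorbic acid, so n(ascorbic acid) = 0.001402 x 1/1 = 0.001402 mol.
[ascorbic acid] = 0.001402 / 0.03656 L = 0.0384 M.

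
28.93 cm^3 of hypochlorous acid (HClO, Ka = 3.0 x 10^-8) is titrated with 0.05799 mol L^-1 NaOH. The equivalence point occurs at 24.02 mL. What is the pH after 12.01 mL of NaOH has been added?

12.01 mL is exactly half the equivalence volume (24.02/2), i.e. the half-equivalence point.
There, n(HA) = n(A^-), so pH = pKa = -log(3.0 x 10^-8) = 7.52.

7.52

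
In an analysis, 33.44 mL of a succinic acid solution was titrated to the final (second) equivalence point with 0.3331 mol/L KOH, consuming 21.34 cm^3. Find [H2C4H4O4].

n(KOH) = 0.3331 x 0.02134 = 0.007108 mol.
At the final (second) equivalence point, 2 mol OH^- react per mol H2C4H4O4, so n(H2C4H4O4) = 0.007108 / 2 = 0.003554 mol.
[H2C4H4O4] = 0.003554 / 0.03344 L = 0.106 M.

0.106 M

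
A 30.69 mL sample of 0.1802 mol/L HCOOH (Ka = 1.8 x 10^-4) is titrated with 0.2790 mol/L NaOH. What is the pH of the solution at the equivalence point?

n(HCOOH) = 0.1802 x 0.03069 = 0.005530 mol; V(NaOH) at equivalence = 0.005530/0.2790 = 0.01982 L.
At equivalence all the acid is converted to HCOO-; total volume = 0.03069 + 0.01982 = 0.05051 L, so [HCOO-] = 0.005530/0.05051 = 0.1095 M.
Kb = Kw/Ka = 1.0e-14 / 1.8 x 10^-4 = 5.56e-11.
[OH^-] = sqrt(Kb x [HCOO-]) = sqrt(5.56e-11 x 0.1095) = 2.47e-6 M.
pOH = 5.61, so pH = 14.00 - 5.61 = 8.39.

8.39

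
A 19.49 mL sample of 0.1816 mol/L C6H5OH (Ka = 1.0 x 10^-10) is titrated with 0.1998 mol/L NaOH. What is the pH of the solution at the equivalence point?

n(C6H5OH) = 0.1816 x 0.01949 = 0.003539 mol; V(NaOH) at equivalence = 0.003539/0.1998 = 0.01771 L.
At equivalence all the acid is converted to C6H5O-; total volume = 0.01949 + 0.01771 = 0.03720 L, so [C6H5O-] = 0.003539/0.03720 = 0.09513 M.
Kb = Kw/Ka = 1.0e-14 / 1.0 x 10^-10 = 0.000100.
[OH^-] = sqrt(Kb x [C6H5O-]) = sqrt(0.000100 x 0.09513) = 0.00308 M.
pOH = 2.51, so pH = 14.00 - 2.51 = 11.49.

11.49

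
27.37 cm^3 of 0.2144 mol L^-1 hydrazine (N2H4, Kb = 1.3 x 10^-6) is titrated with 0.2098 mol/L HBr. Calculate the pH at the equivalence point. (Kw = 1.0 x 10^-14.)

4.54

n(N2H4) = 0.2144 x 0.02737 = 0.005868 mol; V(HBr) at equivalence = 0.005868/0.2098 = 0.02797 L.
At equivalence the base is fully converted to N2H5+; total volume = 0.05534 L, so [N2H5+] = 0.005868/0.05534 = 0.1060 M.
Ka(N2H5+) = Kw/Kb = 1.0e-14 / 1.3 x 10^-6 = 7.69e-9.
[H^+] = sqrt(Ka x [N2H5+]) = sqrt(7.69e-9 x 0.1060) = 2.86e-5 M.
pH = -log(2.86e-5) = 4.54.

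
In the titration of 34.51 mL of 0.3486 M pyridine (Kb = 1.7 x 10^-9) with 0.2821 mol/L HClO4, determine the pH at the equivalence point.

3.02

n(C5H5N) = 0.3486 x 0.03451 = 0.01203 mol; V(HClO4) at equivalence = 0.01203/0.2821 = 0.04265 L.
At equivalence the base is fully converted to C5H5NH+; total volume = 0.07716 L, so [C5H5NH+] = 0.01203/0.07716 = 0.1559 M.
Ka(C5H5NH+) = Kw/Kb = 1.0e-14 / 1.7 x 10^-9 = 5.88e-6.
[H^+] = sqrt(Ka x [C5H5NH+]) = sqrt(5.88e-6 x 0.1559) = 0.000958 M.
pH = -log(0.000958) = 3.02.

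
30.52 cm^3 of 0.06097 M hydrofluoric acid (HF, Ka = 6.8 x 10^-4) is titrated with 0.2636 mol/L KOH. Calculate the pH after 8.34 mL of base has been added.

11.94

n(acid) = 0.06097 x 0.03052 = 0.001861 mol; n(KOH) added = 0.2636 x 0.008340 = 0.002198 mol.
Base is in excess by 0.002198 - 0.001861 = 0.0003376 mol in a total volume of 0.03886 L.
[OH^-] = 0.0003376/0.03886 = 0.008688 M, so pOH = 2.06 and pH = 14.00 - 2.06 = 11.94.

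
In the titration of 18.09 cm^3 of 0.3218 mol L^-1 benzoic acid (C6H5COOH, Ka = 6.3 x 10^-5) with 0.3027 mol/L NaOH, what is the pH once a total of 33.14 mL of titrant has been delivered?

n(acid) = 0.3218 x 0.01809 = 0.005821 mol; n(NaOH) added = 0.3027 x 0.03314 = 0.01003 mol.
Base is in excess by 0.01003 - 0.005821 = 0.004210 mol in a total volume of 0.05123 L.
[OH^-] = 0.004210/0.05123 = 0.08218 M, so pOH = 1.09 and pH = 14.00 - 1.09 = 12.91.

12.91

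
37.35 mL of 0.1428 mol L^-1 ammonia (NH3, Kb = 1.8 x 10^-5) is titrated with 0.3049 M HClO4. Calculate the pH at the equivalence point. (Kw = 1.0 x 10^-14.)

n(NH3) = 0.1428 x 0.03735 = 0.005334 mol; V(HClO4) at equivalence = 0.005334/0.3049 = 0.01749 L.
At equivalence the base is fully converted to NH4+; total volume = 0.05484 L, so [NH4+] = 0.005334/0.05484 = 0.09725 M.
Ka(NH4+) = Kw/Kb = 1.0e-14 / 1.8 x 10^-5 = 5.56e-10.
[H^+] = sqrt(Ka x [NH4+]) = sqrt(5.56e-10 x 0.09725) = 7.35e-6 M.
pH = -log(7.35e-6) = 5.13.

5.13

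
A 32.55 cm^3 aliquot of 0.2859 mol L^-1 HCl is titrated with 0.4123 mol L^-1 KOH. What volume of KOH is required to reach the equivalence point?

22.6 mL

n(HCl) = 0.2859 mol/L x 0.03255 L = 0.009306 mol.
At equivalence n(KOH) = n(HCl) = 0.009306 mol.
V(KOH) = 0.009306 / 0.4123 = 0.02257 L = 22.6 mL.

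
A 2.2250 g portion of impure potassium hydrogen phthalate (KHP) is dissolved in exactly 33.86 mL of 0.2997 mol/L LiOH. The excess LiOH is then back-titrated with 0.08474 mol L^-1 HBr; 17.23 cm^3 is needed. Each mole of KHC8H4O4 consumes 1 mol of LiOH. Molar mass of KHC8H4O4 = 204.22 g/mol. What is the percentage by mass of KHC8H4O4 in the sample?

Total n(LiOH) added = 0.2997 x 0.03386 = 0.01015 mol.
n(HBr) used = 0.08474 x 0.01723 = 0.001460 mol, which equals the excess n(LiOH).
So n(LiOH) consumed by the sample = 0.01015 - 0.001460 = 0.008688 mol.
n(KHC8H4O4) = 0.008688 / 1 = 0.008688 mol.
mass KHC8H4O4 = 0.008688 x 204.22 = 1.774 g, so %KHC8H4O4 = 1.774/2.2250 x 100 = 79.7%.

79.7%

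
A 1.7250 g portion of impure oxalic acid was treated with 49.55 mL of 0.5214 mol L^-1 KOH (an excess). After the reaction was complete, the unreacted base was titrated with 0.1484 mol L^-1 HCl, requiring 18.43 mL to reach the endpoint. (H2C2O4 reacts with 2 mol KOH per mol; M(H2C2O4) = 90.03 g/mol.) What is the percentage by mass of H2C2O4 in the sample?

Total n(KOH) added = 0.5214 x 0.04955 = 0.02584 mol.
n(HCl) used = 0.1484 x 0.01843 = 0.002735 mol, which equals the excess n(KOH).
So n(KOH) consumed by the sample = 0.02584 - 0.002735 = 0.02310 mol.
n(H2C2O4) = 0.02310 / 2 = 0.01155 mol.
mass H2C2O4 = 0.01155 x 90.03 = 1.040 g, so %H2C2O4 = 1.040/1.7250 x 100 = 60.3%.

60.3%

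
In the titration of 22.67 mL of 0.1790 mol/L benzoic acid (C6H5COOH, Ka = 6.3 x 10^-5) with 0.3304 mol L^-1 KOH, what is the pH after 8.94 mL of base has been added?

4.63

Initial n(C6H5COOH) = 0.1790 x 0.02267 = 0.004058 mol.
n(KOH) added = 0.3304 x 0.008940 = 0.002954 mol, converting that many moles of C6H5COOH to C6H5COO-.
Remaining n(C6H5COOH) = 0.001104 mol; n(C6H5COO-) = 0.002954 mol.
By Henderson-Hasselbalch, pH = pKa + log([A^-]/[HA]) = 4.20 + log(0.002954/0.001104) = 4.20 + (+0.43) = 4.63.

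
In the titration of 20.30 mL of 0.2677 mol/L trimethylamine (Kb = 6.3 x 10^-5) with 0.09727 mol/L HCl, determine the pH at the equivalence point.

n((CH3)3N) = 0.2677 x 0.02030 = 0.005434 mol; V(HCl) at equivalence = 0.005434/0.09727 = 0.05587 L.
At equivalence the base is fully converted to (CH3)3NH+; total volume = 0.07617 L, so [(CH3)3NH+] = 0.005434/0.07617 = 0.07135 M.
Ka((CH3)3NH+) = Kw/Kb = 1.0e-14 / 6.3 x 10^-5 = 1.59e-10.
[H^+] = sqrt(Ka x [(CH3)3NH+]) = sqrt(1.59e-10 x 0.07135) = 3.37e-6 M.
pH = -log(3.37e-6) = 5.47.

5.47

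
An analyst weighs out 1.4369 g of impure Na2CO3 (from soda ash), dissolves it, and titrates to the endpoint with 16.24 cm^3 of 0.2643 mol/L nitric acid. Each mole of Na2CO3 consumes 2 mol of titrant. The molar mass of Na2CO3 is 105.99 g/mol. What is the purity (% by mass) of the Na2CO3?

n(HNO3) = 0.2643 x 0.01624 = 0.004292 mol.
n(Na2CO3) = 0.004292 / 2 = 0.002146 mol.
mass of Na2CO3 = 0.002146 x 105.99 = 0.2275 g.
% purity = 0.2275 / 1.4369 x 100 = 15.8%.

15.8%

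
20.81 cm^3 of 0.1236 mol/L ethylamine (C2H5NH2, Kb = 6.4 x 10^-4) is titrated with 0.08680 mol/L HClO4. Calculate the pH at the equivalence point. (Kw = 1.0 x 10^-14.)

6.05

n(C2H5NH2) = 0.1236 x 0.02081 = 0.002572 mol; V(HClO4) at equivalence = 0.002572/0.08680 = 0.02963 L.
At equivalence the base is fully converted to C2H5NH3+; total volume = 0.05044 L, so [C2H5NH3+] = 0.002572/0.05044 = 0.05099 M.
Ka(C2H5NH3+) = Kw/Kb = 1.0e-14 / 6.4 x 10^-4 = 1.56e-11.
[H^+] = sqrt(Ka x [C2H5NH3+]) = sqrt(1.56e-11 x 0.05099) = 8.93e-7 M.
pH = -log(8.93e-7) = 6.05.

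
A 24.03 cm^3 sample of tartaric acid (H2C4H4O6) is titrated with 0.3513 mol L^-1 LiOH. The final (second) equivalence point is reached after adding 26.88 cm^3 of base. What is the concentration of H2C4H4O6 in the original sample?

0.196 M

n(LiOH) = 0.3513 x 0.02688 = 0.009443 mol.
At the final (second) equivalence point, 2 mol OH^- react per mol H2C4H4O6, so n(H2C4H4O6) = 0.009443 / 2 = 0.004721 mol.
[H2C4H4O6] = 0.004721 / 0.02403 L = 0.196 M.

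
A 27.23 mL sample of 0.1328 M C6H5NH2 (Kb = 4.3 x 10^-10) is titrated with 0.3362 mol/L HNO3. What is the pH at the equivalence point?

n(C6H5NH2) = 0.1328 x 0.02723 = 0.003616 mol; V(HNO3) at equivalence = 0.003616/0.3362 = 0.01076 L.
At equivalence the base is fully converted to C6H5NH3+; total volume = 0.03799 L, so [C6H5NH3+] = 0.003616/0.03799 = 0.09520 M.
Ka(C6H5NH3+) = Kw/Kb = 1.0e-14 / 4.3 x 10^-10 = 2.33e-5.
[H^+] = sqrt(Ka x [C6H5NH3+]) = sqrt(2.33e-5 x 0.09520) = 0.00149 M.
pH = -log(0.00149) = 2.83.

2.83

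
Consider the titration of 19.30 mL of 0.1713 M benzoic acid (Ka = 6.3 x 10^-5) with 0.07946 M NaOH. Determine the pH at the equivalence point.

8.47

n(C6H5COOH) = 0.1713 x 0.01930 = 0.003306 mol; V(NaOH) at equivalence = 0.003306/0.07946 = 0.04161 L.
At equivalence all the acid is converted to C6H5COO-; total volume = 0.01930 + 0.04161 = 0.06091 L, so [C6H5COO-] = 0.003306/0.06091 = 0.05428 M.
Kb = Kw/Ka = 1.0e-14 / 6.3 x 10^-5 = 1.59e-10.
[OH^-] = sqrt(Kb x [C6H5COO-]) = sqrt(1.59e-10 x 0.05428) = 2.94e-6 M.
pOH = 5.53, so pH = 14.00 - 5.53 = 8.47.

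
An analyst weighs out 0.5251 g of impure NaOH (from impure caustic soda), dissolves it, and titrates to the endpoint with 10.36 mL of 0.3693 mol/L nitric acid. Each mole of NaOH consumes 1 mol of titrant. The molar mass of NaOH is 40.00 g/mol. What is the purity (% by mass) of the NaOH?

n(HNO3) = 0.3693 x 0.01036 = 0.003826 mol.
n(NaOH) = 0.003826 / 1 = 0.003826 mol.
mass of NaOH = 0.003826 x 40.00 = 0.1530 g.
% purity = 0.1530 / 0.5251 x 100 = 29.1%.

29.1%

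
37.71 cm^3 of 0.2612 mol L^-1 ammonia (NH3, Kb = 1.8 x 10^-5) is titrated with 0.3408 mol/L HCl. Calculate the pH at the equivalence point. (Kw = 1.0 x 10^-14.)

n(NH3) = 0.2612 x 0.03771 = 0.009850 mol; V(HCl) at equivalence = 0.009850/0.3408 = 0.02890 L.
At equivalence the base is fully converted to NH4+; total volume = 0.06661 L, so [NH4+] = 0.009850/0.06661 = 0.1479 M.
Ka(NH4+) = Kw/Kb = 1.0e-14 / 1.8 x 10^-5 = 5.56e-10.
[H^+] = sqrt(Ka x [NH4+]) = sqrt(5.56e-10 x 0.1479) = 9.06e-6 M.
pH = -log(9.06e-6) = 5.04.

5.04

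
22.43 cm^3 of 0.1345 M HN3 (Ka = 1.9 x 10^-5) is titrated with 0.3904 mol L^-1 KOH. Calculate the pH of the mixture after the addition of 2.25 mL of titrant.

4.33

Initial n(HN3) = 0.1345 x 0.02243 = 0.003017 mol.
n(KOH) added = 0.3904 x 0.002250 = 0.0008784 mol, converting that many moles of HN3 to N3-.
Remaining n(HN3) = 0.002138 mol; n(N3-) = 0.0008784 mol.
By Henderson-Hasselbalch, pH = pKa + log([A^-]/[HA]) = 4.72 + log(0.0008784/0.002138) = 4.72 + (-0.39) = 4.33.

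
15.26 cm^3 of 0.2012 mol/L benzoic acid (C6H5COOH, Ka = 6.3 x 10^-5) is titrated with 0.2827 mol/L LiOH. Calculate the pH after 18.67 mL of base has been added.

12.81

n(acid) = 0.2012 x 0.01526 = 0.003070 mol; n(LiOH) added = 0.2827 x 0.01867 = 0.005278 mol.
Base is in excess by 0.005278 - 0.003070 = 0.002208 mol in a total volume of 0.03393 L.
[OH^-] = 0.002208/0.03393 = 0.06507 M, so pOH = 1.19 and pH = 14.00 - 1.19 = 12.81.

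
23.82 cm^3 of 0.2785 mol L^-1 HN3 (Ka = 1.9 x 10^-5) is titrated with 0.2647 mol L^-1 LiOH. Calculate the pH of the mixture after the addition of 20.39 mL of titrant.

5.36

Initial n(HN3) = 0.2785 x 0.02382 = 0.006634 mol.
n(LiOH) added = 0.2647 x 0.02039 = 0.005397 mol, converting that many moles of HN3 to N3-.
Remaining n(HN3) = 0.001237 mol; n(N3-) = 0.005397 mol.
By Henderson-Hasselbalch, pH = pKa + log([A^-]/[HA]) = 4.72 + log(0.005397/0.001237) = 4.72 + (+0.64) = 5.36.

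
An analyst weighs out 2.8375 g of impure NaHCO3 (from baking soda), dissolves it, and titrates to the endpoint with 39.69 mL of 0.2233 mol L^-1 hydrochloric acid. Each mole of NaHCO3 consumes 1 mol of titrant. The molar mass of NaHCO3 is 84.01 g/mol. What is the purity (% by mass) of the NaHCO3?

n(HCl) = 0.2233 x 0.03969 = 0.008863 mol.
n(NaHCO3) = 0.008863 / 1 = 0.008863 mol.
mass of NaHCO3 = 0.008863 x 84.01 = 0.7446 g.
% purity = 0.7446 / 2.8375 x 100 = 26.2%.

26.2%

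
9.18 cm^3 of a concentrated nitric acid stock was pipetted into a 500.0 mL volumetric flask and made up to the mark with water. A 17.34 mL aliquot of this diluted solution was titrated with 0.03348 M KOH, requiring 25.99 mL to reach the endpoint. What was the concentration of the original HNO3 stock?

2.73 M

n(KOH) = 0.03348 x 0.02599 = 0.0008701 mol.
n(HNO3) in the aliquot = 0.0008701 mol.
[diluted HNO3] = 0.0008701 / 0.01734 = 0.05018 M.
Dilution factor = 500.0/9.180 = 54.47, so [stock] = 0.05018 x 54.47 = 2.73 M.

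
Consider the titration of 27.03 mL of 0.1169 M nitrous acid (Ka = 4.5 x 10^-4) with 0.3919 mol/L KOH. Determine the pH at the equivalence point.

8.15

n(HNO2) = 0.1169 x 0.02703 = 0.003160 mol; V(KOH) at equivalence = 0.003160/0.3919 = 0.008063 L.
At equivalence all the acid is converted to NO2-; total volume = 0.02703 + 0.008063 = 0.03509 L, so [NO2-] = 0.003160/0.03509 = 0.09004 M.
Kb = Kw/Ka = 1.0e-14 / 4.5 x 10^-4 = 2.22e-11.
[OH^-] = sqrt(Kb x [NO2-]) = sqrt(2.22e-11 x 0.09004) = 1.41e-6 M.
pOH = 5.85, so pH = 14.00 - 5.85 = 8.15.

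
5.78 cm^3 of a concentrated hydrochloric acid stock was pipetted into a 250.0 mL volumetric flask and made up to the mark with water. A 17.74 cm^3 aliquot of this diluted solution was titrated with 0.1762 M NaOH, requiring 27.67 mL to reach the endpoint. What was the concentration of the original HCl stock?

n(NaOH) = 0.1762 x 0.02767 = 0.004875 mol.
n(HCl) in the aliquot = 0.004875 mol.
[diluted HCl] = 0.004875 / 0.01774 = 0.2748 M.
Dilution factor = 250.0/5.780 = 43.25, so [stock] = 0.2748 x 43.25 = 11.9 M.

11.9 M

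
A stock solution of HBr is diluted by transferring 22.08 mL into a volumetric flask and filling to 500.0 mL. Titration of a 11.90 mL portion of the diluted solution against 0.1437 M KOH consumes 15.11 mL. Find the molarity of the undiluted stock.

n(KOH) = 0.1437 x 0.01511 = 0.002171 mol.
n(HBr) in the aliquot = 0.002171 mol.
[diluted HBr] = 0.002171 / 0.01190 = 0.1825 M.
Dilution factor = 500.0/22.08 = 22.64, so [stock] = 0.1825 x 22.64 = 4.13 M.

4.13 M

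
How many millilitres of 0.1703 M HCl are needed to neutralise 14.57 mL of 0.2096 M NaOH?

n(NaOH) = 0.2096 mol/L x 0.01457 L = 0.003054 mol.
At equivalence n(HCl) = n(NaOH) = 0.003054 mol.
V(HCl) = 0.003054 / 0.1703 = 0.01793 L = 17.9 mL.

17.9 mL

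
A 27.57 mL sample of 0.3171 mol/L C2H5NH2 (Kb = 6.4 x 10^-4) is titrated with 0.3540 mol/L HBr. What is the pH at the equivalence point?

n(C2H5NH2) = 0.3171 x 0.02757 = 0.008742 mol; V(HBr) at equivalence = 0.008742/0.3540 = 0.02470 L.
At equivalence the base is fully converted to C2H5NH3+; total volume = 0.05227 L, so [C2H5NH3+] = 0.008742/0.05227 = 0.1673 M.
Ka(C2H5NH3+) = Kw/Kb = 1.0e-14 / 6.4 x 10^-4 = 1.56e-11.
[H^+] = sqrt(Ka x [C2H5NH3+]) = sqrt(1.56e-11 x 0.1673) = 1.62e-6 M.
pH = -log(1.62e-6) = 5.79.

5.79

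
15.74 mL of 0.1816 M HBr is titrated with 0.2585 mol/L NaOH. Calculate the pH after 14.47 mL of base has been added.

n(acid) = 0.1816 x 0.01574 = 0.002858 mol; n(NaOH) added = 0.2585 x 0.01447 = 0.003740 mol.
Base is in excess by 0.003740 - 0.002858 = 0.0008821 mol in a total volume of 0.03021 L.
[OH^-] = 0.0008821/0.03021 = 0.02920 M, so pOH = 1.53 and pH = 14.00 - 1.53 = 12.47.

12.47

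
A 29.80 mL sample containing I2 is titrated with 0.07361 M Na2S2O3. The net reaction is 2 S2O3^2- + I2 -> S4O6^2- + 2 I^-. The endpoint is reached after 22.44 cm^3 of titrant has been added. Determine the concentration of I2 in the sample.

n(Na2S2O3) = 0.07361 x 0.02244 = 0.001652 mol.
From the balanced equation, 2 mol Na2S2O3 reacts with 1 mol I2, so n(I2) = 0.001652 x 1/2 = 0.0008259 mol.
[I2] = 0.0008259 / 0.02980 L = 0.0277 M.

0.0277 M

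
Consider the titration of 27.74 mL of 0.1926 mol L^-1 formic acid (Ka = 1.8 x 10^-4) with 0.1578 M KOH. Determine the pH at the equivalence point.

8.34

n(HCOOH) = 0.1926 x 0.02774 = 0.005343 mol; V(KOH) at equivalence = 0.005343/0.1578 = 0.03386 L.
At equivalence all the acid is converted to HCOO-; total volume = 0.02774 + 0.03386 = 0.06160 L, so [HCOO-] = 0.005343/0.06160 = 0.08674 M.
Kb = Kw/Ka = 1.0e-14 / 1.8 x 10^-4 = 5.56e-11.
[OH^-] = sqrt(Kb x [HCOO-]) = sqrt(5.56e-11 x 0.08674) = 2.20e-6 M.
pOH = 5.66, so pH = 14.00 - 5.66 = 8.34.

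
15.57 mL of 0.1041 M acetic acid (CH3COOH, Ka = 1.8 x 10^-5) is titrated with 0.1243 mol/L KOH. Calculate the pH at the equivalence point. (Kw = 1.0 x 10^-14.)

n(CH3COOH) = 0.1041 x 0.01557 = 0.001621 mol; V(KOH) at equivalence = 0.001621/0.1243 = 0.01304 L.
At equivalence all the acid is converted to CH3COO-; total volume = 0.01557 + 0.01304 = 0.02861 L, so [CH3COO-] = 0.001621/0.02861 = 0.05665 M.
Kb = Kw/Ka = 1.0e-14 / 1.8 x 10^-5 = 5.56e-10.
[OH^-] = sqrt(Kb x [CH3COO-]) = sqrt(5.56e-10 x 0.05665) = 5.61e-6 M.
pOH = 5.25, so pH = 14.00 - 5.25 = 8.75.

8.75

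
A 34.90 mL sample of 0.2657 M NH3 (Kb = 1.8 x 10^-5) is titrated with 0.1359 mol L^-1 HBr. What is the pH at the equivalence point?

5.15

n(NH3) = 0.2657 x 0.03490 = 0.009273 mol; V(HBr) at equivalence = 0.009273/0.1359 = 0.06823 L.
At equivalence the base is fully converted to NH4+; total volume = 0.1031 L, so [NH4+] = 0.009273/0.1031 = 0.08991 M.
Ka(NH4+) = Kw/Kb = 1.0e-14 / 1.8 x 10^-5 = 5.56e-10.
[H^+] = sqrt(Ka x [NH4+]) = sqrt(5.56e-10 x 0.08991) = 7.07e-6 M.
pH = -log(7.07e-6) = 5.15.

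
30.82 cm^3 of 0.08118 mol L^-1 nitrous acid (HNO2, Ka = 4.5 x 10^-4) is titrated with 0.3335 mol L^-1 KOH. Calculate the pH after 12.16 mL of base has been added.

n(acid) = 0.08118 x 0.03082 = 0.002502 mol; n(KOH) added = 0.3335 x 0.01216 = 0.004055 mol.
Base is in excess by 0.004055 - 0.002502 = 0.001553 mol in a total volume of 0.04298 L.
[OH^-] = 0.001553/0.04298 = 0.03614 M, so pOH = 1.44 and pH = 14.00 - 1.44 = 12.56.

12.56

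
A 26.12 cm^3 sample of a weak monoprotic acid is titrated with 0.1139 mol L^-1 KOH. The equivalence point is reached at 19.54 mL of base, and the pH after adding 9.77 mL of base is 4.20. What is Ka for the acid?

9.77 mL is half of the equivalence volume, so this is the half-equivalence point where [HA] = [A^-].
At half-equivalence pH = pKa, so pKa = 4.20.
Ka = 10^(-4.20) = 6.3 x 10^-5.

6.3 x 10^-5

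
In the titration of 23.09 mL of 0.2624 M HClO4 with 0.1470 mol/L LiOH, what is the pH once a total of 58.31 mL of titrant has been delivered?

12.49

n(acid) = 0.2624 x 0.02309 = 0.006059 mol; n(LiOH) added = 0.1470 x 0.05831 = 0.008572 mol.
Base is in excess by 0.008572 - 0.006059 = 0.002513 mol in a total volume of 0.08140 L.
[OH^-] = 0.002513/0.08140 = 0.03087 M, so pOH = 1.51 and pH = 14.00 - 1.51 = 12.49.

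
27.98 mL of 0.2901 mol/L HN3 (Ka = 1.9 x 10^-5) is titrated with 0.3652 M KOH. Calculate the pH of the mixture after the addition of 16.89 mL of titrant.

5.22

Initial n(HN3) = 0.2901 x 0.02798 = 0.008117 mol.
n(KOH) added = 0.3652 x 0.01689 = 0.006168 mol, converting that many moles of HN3 to N3-.
Remaining n(HN3) = 0.001949 mol; n(N3-) = 0.006168 mol.
By Henderson-Hasselbalch, pH = pKa + log([A^-]/[HA]) = 4.72 + log(0.006168/0.001949) = 4.72 + (+0.50) = 5.22.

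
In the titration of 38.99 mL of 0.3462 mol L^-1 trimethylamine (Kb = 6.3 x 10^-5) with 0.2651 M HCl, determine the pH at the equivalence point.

n((CH3)3N) = 0.3462 x 0.03899 = 0.01350 mol; V(HCl) at equivalence = 0.01350/0.2651 = 0.05092 L.
At equivalence the base is fully converted to (CH3)3NH+; total volume = 0.08991 L, so [(CH3)3NH+] = 0.01350/0.08991 = 0.1501 M.
Ka((CH3)3NH+) = Kw/Kb = 1.0e-14 / 6.3 x 10^-5 = 1.59e-10.
[H^+] = sqrt(Ka x [(CH3)3NH+]) = sqrt(1.59e-10 x 0.1501) = 4.88e-6 M.
pH = -log(4.88e-6) = 5.31.

5.31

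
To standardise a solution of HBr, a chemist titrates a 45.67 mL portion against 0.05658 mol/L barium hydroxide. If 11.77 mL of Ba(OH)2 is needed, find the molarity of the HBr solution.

n(Ba(OH)2) delivered = 0.05658 x 0.01177 = 0.0006659 mol.
The reaction is 2 HBr + 1 Ba(OH)2, so n(HBr) = 0.0006659 x 2/1 = 0.001332 mol.
[HBr] = 0.001332 mol / 0.04567 L = 0.0292 M.

0.0292 M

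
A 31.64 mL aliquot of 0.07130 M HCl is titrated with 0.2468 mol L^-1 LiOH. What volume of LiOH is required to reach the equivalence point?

9.14 mL

n(HCl) = 0.07130 mol/L x 0.03164 L = 0.002256 mol.
At equivalence n(LiOH) = n(HCl) = 0.002256 mol.
V(LiOH) = 0.002256 / 0.2468 = 0.009141 L = 9.14 mL.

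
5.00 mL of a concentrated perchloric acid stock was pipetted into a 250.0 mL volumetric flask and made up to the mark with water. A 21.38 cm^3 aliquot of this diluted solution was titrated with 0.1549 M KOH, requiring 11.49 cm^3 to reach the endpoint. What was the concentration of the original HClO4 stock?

4.16 M

n(KOH) = 0.1549 x 0.01149 = 0.001780 mol.
n(HClO4) in the aliquot = 0.001780 mol.
[diluted HClO4] = 0.001780 / 0.02138 = 0.08325 M.
Dilution factor = 250.0/5.000 = 50.00, so [stock] = 0.08325 x 50.00 = 4.16 M.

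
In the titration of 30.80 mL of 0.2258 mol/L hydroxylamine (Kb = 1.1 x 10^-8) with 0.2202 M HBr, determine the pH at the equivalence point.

3.50

n(NH2OH) = 0.2258 x 0.03080 = 0.006955 mol; V(HBr) at equivalence = 0.006955/0.2202 = 0.03158 L.
At equivalence the base is fully converted to NH3OH+; total volume = 0.06238 L, so [NH3OH+] = 0.006955/0.06238 = 0.1115 M.
Ka(NH3OH+) = Kw/Kb = 1.0e-14 / 1.1 x 10^-8 = 9.09e-7.
[H^+] = sqrt(Ka x [NH3OH+]) = sqrt(9.09e-7 x 0.1115) = 0.000318 M.
pH = -log(0.000318) = 3.50.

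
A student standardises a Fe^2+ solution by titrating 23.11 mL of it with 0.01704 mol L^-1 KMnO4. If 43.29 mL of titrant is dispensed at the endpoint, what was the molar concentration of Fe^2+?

n(KMnO4) = 0.01704 x 0.04329 = 0.0007377 mol.
From the balanced equation, 1 mol KMnO4 reacts with 5 mol Fe^2+, so n(Fe^2+) = 0.0007377 x 5/1 = 0.003688 mol.
[Fe^2+] = 0.003688 / 0.02311 L = 0.160 M.

0.160 M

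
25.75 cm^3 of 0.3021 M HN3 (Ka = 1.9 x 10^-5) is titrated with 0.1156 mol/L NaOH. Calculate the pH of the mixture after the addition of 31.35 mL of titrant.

Initial n(HN3) = 0.3021 x 0.02575 = 0.007779 mol.
n(NaOH) added = 0.1156 x 0.03135 = 0.003624 mol, converting that many moles of HN3 to N3-.
Remaining n(HN3) = 0.004155 mol; n(N3-) = 0.003624 mol.
By Henderson-Hasselbalch, pH = pKa + log([A^-]/[HA]) = 4.72 + log(0.003624/0.004155) = 4.72 + (-0.06) = 4.66.

4.66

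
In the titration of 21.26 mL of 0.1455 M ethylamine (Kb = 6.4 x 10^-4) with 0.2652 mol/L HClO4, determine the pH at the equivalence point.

5.92

n(C2H5NH2) = 0.1455 x 0.02126 = 0.003093 mol; V(HClO4) at equivalence = 0.003093/0.2652 = 0.01166 L.
At equivalence the base is fully converted to C2H5NH3+; total volume = 0.03292 L, so [C2H5NH3+] = 0.003093/0.03292 = 0.09395 M.
Ka(C2H5NH3+) = Kw/Kb = 1.0e-14 / 6.4 x 10^-4 = 1.56e-11.
[H^+] = sqrt(Ka x [C2H5NH3+]) = sqrt(1.56e-11 x 0.09395) = 1.21e-6 M.
pH = -log(1.21e-6) = 5.92.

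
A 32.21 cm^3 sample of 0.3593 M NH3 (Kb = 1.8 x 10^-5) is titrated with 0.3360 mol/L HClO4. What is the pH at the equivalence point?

n(NH3) = 0.3593 x 0.03221 = 0.01157 mol; V(HClO4) at equivalence = 0.01157/0.3360 = 0.03444 L.
At equivalence the base is fully converted to NH4+; total volume = 0.06665 L, so [NH4+] = 0.01157/0.06665 = 0.1736 M.
Ka(NH4+) = Kw/Kb = 1.0e-14 / 1.8 x 10^-5 = 5.56e-10.
[H^+] = sqrt(Ka x [NH4+]) = sqrt(5.56e-10 x 0.1736) = 9.82e-6 M.
pH = -log(9.82e-6) = 5.01.

5.01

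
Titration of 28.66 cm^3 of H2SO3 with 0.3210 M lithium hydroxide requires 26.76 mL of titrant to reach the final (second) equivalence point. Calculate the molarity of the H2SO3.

0.150 M

n(LiOH) = 0.3210 x 0.02676 = 0.008590 mol.
At the final (second) equivalence point, 2 mol OH^- react per mol H2SO3, so n(H2SO3) = 0.008590 / 2 = 0.004295 mol.
[H2SO3] = 0.004295 / 0.02866 L = 0.150 M.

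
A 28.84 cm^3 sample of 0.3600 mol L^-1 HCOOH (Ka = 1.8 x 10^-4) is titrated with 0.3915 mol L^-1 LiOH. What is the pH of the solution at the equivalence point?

n(HCOOH) = 0.3600 x 0.02884 = 0.01038 mol; V(LiOH) at equivalence = 0.01038/0.3915 = 0.02652 L.
At equivalence all the acid is converted to HCOO-; total volume = 0.02884 + 0.02652 = 0.05536 L, so [HCOO-] = 0.01038/0.05536 = 0.1875 M.
Kb = Kw/Ka = 1.0e-14 / 1.8 x 10^-4 = 5.56e-11.
[OH^-] = sqrt(Kb x [HCOO-]) = sqrt(5.56e-11 x 0.1875) = 3.23e-6 M.
pOH = 5.49, so pH = 14.00 - 5.49 = 8.51.

8.51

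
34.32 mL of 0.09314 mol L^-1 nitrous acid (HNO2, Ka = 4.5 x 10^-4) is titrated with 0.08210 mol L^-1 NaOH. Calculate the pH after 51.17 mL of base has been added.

n(acid) = 0.09314 x 0.03432 = 0.003197 mol; n(NaOH) added = 0.08210 x 0.05117 = 0.004201 mol.
Base is in excess by 0.004201 - 0.003197 = 0.001004 mol in a total volume of 0.08549 L.
[OH^-] = 0.001004/0.08549 = 0.01175 M, so pOH = 1.93 and pH = 14.00 - 1.93 = 12.07.

12.07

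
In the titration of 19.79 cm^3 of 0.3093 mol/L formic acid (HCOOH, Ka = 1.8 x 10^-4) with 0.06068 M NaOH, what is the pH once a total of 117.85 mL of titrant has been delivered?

11.87

n(acid) = 0.3093 x 0.01979 = 0.006121 mol; n(NaOH) added = 0.06068 x 0.1178 = 0.007151 mol.
Base is in excess by 0.007151 - 0.006121 = 0.001030 mol in a total volume of 0.1376 L.
[OH^-] = 0.001030/0.1376 = 0.007484 M, so pOH = 2.13 and pH = 14.00 - 2.13 = 11.87.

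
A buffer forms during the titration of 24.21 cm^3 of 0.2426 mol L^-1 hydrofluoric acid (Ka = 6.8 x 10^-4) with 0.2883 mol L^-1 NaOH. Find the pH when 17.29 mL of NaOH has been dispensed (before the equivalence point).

3.92

Initial n(HF) = 0.2426 x 0.02421 = 0.005873 mol.
n(NaOH) added = 0.2883 x 0.01729 = 0.004985 mol, converting that many moles of HF to F-.
Remaining n(HF) = 0.0008886 mol; n(F-) = 0.004985 mol.
By Henderson-Hasselbalch, pH = pKa + log([A^-]/[HA]) = 3.17 + log(0.004985/0.0008886) = 3.17 + (+0.75) = 3.92.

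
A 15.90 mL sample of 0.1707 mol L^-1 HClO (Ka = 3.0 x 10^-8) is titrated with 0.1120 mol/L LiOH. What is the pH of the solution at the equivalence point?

10.18

n(HClO) = 0.1707 x 0.01590 = 0.002714 mol; V(LiOH) at equivalence = 0.002714/0.1120 = 0.02423 L.
At equivalence all the acid is converted to ClO-; total volume = 0.01590 + 0.02423 = 0.04013 L, so [ClO-] = 0.002714/0.04013 = 0.06763 M.
Kb = Kw/Ka = 1.0e-14 / 3.0 x 10^-8 = 3.33e-7.
[OH^-] = sqrt(Kb x [ClO-]) = sqrt(3.33e-7 x 0.06763) = 0.000150 M.
pOH = 3.82, so pH = 14.00 - 3.82 = 10.18.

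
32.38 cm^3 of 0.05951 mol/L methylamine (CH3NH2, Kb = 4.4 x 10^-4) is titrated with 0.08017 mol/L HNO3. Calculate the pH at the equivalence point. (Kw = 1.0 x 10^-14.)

6.05

n(CH3NH2) = 0.05951 x 0.03238 = 0.001927 mol; V(HNO3) at equivalence = 0.001927/0.08017 = 0.02404 L.
At equivalence the base is fully converted to CH3NH3+; total volume = 0.05642 L, so [CH3NH3+] = 0.001927/0.05642 = 0.03416 M.
Ka(CH3NH3+) = Kw/Kb = 1.0e-14 / 4.4 x 10^-4 = 2.27e-11.
[H^+] = sqrt(Ka x [CH3NH3+]) = sqrt(2.27e-11 x 0.03416) = 8.81e-7 M.
pH = -log(8.81e-7) = 6.05.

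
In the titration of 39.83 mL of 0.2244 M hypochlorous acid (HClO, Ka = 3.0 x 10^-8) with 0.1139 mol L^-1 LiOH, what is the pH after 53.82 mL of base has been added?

7.86

Initial n(HClO) = 0.2244 x 0.03983 = 0.008938 mol.
n(LiOH) added = 0.1139 x 0.05382 = 0.006130 mol, converting that many moles of HClO to ClO-.
Remaining n(HClO) = 0.002808 mol; n(ClO-) = 0.006130 mol.
By Henderson-Hasselbalch, pH = pKa + log([A^-]/[HA]) = 7.52 + log(0.006130/0.002808) = 7.52 + (+0.34) = 7.86.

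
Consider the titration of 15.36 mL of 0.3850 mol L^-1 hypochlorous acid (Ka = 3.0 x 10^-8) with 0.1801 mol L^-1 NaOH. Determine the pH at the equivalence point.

n(HClO) = 0.3850 x 0.01536 = 0.005914 mol; V(NaOH) at equivalence = 0.005914/0.1801 = 0.03284 L.
At equivalence all the acid is converted to ClO-; total volume = 0.01536 + 0.03284 = 0.04820 L, so [ClO-] = 0.005914/0.04820 = 0.1227 M.
Kb = Kw/Ka = 1.0e-14 / 3.0 x 10^-8 = 3.33e-7.
[OH^-] = sqrt(Kb x [ClO-]) = sqrt(3.33e-7 x 0.1227) = 0.000202 M.
pOH = 3.69, so pH = 14.00 - 3.69 = 10.31.

10.31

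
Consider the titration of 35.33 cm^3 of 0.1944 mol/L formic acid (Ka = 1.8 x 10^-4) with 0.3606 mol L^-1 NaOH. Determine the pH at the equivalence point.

8.42

n(HCOOH) = 0.1944 x 0.03533 = 0.006868 mol; V(NaOH) at equivalence = 0.006868/0.3606 = 0.01905 L.
At equivalence all the acid is converted to HCOO-; total volume = 0.03533 + 0.01905 = 0.05438 L, so [HCOO-] = 0.006868/0.05438 = 0.1263 M.
Kb = Kw/Ka = 1.0e-14 / 1.8 x 10^-4 = 5.56e-11.
[OH^-] = sqrt(Kb x [HCOO-]) = sqrt(5.56e-11 x 0.1263) = 2.65e-6 M.
pOH = 5.58, so pH = 14.00 - 5.58 = 8.42.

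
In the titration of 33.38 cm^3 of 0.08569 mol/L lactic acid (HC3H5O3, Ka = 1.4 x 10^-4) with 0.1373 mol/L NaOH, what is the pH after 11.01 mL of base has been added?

3.90

Initial n(HC3H5O3) = 0.08569 x 0.03338 = 0.002860 mol.
n(NaOH) added = 0.1373 x 0.01101 = 0.001512 mol, converting that many moles of HC3H5O3 to C3H5O3-.
Remaining n(HC3H5O3) = 0.001349 mol; n(C3H5O3-) = 0.001512 mol.
By Henderson-Hasselbalch, pH = pKa + log([A^-]/[HA]) = 3.85 + log(0.001512/0.001349) = 3.85 + (+0.05) = 3.90.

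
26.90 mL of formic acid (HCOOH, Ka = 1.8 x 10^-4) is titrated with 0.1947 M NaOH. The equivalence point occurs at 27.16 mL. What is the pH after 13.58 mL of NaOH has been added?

13.58 mL is exactly half the equivalence volume (27.16/2), i.e. the half-equivalence point.
There, n(HA) = n(A^-), so pH = pKa = -log(1.8 x 10^-4) = 3.74.

3.74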